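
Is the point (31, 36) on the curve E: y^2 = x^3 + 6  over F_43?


Check whether y^2 = x^3 + 0 x + 6 (mod 43) for (x, y) = (31, 36).
LHS: y^2 = 36^2 mod 43 = 6
RHS: x^3 + 0 x + 6 = 31^3 + 0*31 + 6 mod 43 = 41
LHS != RHS

No, not on the curve


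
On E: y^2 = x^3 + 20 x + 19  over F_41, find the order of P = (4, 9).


Compute successive multiples of P until we hit O:
  1P = (4, 9)
  2P = (25, 21)
  3P = (14, 38)
  4P = (31, 7)
  5P = (1, 9)
  6P = (36, 32)
  7P = (5, 30)
  8P = (22, 23)
  ... (continuing to 33P)
  33P = O

ord(P) = 33


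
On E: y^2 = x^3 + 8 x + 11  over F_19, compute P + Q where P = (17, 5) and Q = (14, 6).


P != Q, so use the chord formula.
s = (y2 - y1) / (x2 - x1) = (1) / (16) mod 19 = 6
x3 = s^2 - x1 - x2 mod 19 = 6^2 - 17 - 14 = 5
y3 = s (x1 - x3) - y1 mod 19 = 6 * (17 - 5) - 5 = 10

P + Q = (5, 10)


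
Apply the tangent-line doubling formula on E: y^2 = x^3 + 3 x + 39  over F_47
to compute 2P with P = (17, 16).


Doubling: s = (3 x1^2 + a) / (2 y1)
s = (3*17^2 + 3) / (2*16) mod 47 = 36
x3 = s^2 - 2 x1 mod 47 = 36^2 - 2*17 = 40
y3 = s (x1 - x3) - y1 mod 47 = 36 * (17 - 40) - 16 = 2

2P = (40, 2)


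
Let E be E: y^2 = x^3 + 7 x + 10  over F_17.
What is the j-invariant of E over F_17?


Delta = -16(4 a^3 + 27 b^2) mod 17 = 9
-1728 * (4 a)^3 = -1728 * (4*7)^3 mod 17 = 13
j = 13 * 9^(-1) mod 17 = 9

j = 9 (mod 17)


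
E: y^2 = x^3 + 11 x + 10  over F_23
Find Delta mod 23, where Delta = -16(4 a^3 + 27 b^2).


4 a^3 + 27 b^2 = 4*11^3 + 27*10^2 = 5324 + 2700 = 8024
Delta = -16 * (8024) = -128384
Delta mod 23 = 2

Delta = 2 (mod 23)


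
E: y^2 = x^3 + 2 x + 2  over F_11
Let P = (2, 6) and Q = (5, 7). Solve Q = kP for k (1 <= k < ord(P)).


Enumerate multiples of P until we hit Q = (5, 7):
  1P = (2, 6)
  2P = (5, 7)
Match found at i = 2.

k = 2


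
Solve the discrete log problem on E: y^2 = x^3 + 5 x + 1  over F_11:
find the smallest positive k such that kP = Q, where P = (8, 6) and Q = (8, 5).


Enumerate multiples of P until we hit Q = (8, 5):
  1P = (8, 6)
  2P = (7, 4)
  3P = (0, 10)
  4P = (6, 4)
  5P = (9, 4)
  6P = (9, 7)
  7P = (6, 7)
  8P = (0, 1)
  9P = (7, 7)
  10P = (8, 5)
Match found at i = 10.

k = 10


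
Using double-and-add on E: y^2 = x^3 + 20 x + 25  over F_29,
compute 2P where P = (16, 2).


k = 2 = 10_2 (binary, LSB first: 01)
Double-and-add from P = (16, 2):
  bit 0 = 0: acc unchanged = O
  bit 1 = 1: acc = O + (4, 13) = (4, 13)

2P = (4, 13)


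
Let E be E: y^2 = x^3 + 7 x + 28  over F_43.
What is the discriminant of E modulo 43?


4 a^3 + 27 b^2 = 4*7^3 + 27*28^2 = 1372 + 21168 = 22540
Delta = -16 * (22540) = -360640
Delta mod 43 = 1

Delta = 1 (mod 43)


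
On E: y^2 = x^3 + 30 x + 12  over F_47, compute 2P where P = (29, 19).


Doubling: s = (3 x1^2 + a) / (2 y1)
s = (3*29^2 + 30) / (2*19) mod 47 = 14
x3 = s^2 - 2 x1 mod 47 = 14^2 - 2*29 = 44
y3 = s (x1 - x3) - y1 mod 47 = 14 * (29 - 44) - 19 = 6

2P = (44, 6)


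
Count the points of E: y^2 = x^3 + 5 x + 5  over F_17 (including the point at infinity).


For each x in F_17, count y with y^2 = x^3 + 5 x + 5 mod 17:
  x = 3: RHS = 13, y in [8, 9]  -> 2 point(s)
  x = 4: RHS = 4, y in [2, 15]  -> 2 point(s)
  x = 5: RHS = 2, y in [6, 11]  -> 2 point(s)
  x = 6: RHS = 13, y in [8, 9]  -> 2 point(s)
  x = 7: RHS = 9, y in [3, 14]  -> 2 point(s)
  x = 8: RHS = 13, y in [8, 9]  -> 2 point(s)
  x = 10: RHS = 1, y in [1, 16]  -> 2 point(s)
  x = 12: RHS = 8, y in [5, 12]  -> 2 point(s)
  x = 15: RHS = 4, y in [2, 15]  -> 2 point(s)
  x = 16: RHS = 16, y in [4, 13]  -> 2 point(s)
Affine points: 20. Add the point at infinity: total = 21.

#E(F_17) = 21


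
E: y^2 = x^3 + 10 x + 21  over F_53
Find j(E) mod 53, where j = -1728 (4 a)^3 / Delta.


Delta = -16(4 a^3 + 27 b^2) mod 53 = 47
-1728 * (4 a)^3 = -1728 * (4*10)^3 mod 53 = 26
j = 26 * 47^(-1) mod 53 = 31

j = 31 (mod 53)


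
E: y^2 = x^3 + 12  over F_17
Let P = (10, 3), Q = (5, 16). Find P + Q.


P != Q, so use the chord formula.
s = (y2 - y1) / (x2 - x1) = (13) / (12) mod 17 = 11
x3 = s^2 - x1 - x2 mod 17 = 11^2 - 10 - 5 = 4
y3 = s (x1 - x3) - y1 mod 17 = 11 * (10 - 4) - 3 = 12

P + Q = (4, 12)


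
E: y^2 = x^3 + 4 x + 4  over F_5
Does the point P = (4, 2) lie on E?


Check whether y^2 = x^3 + 4 x + 4 (mod 5) for (x, y) = (4, 2).
LHS: y^2 = 2^2 mod 5 = 4
RHS: x^3 + 4 x + 4 = 4^3 + 4*4 + 4 mod 5 = 4
LHS = RHS

Yes, on the curve


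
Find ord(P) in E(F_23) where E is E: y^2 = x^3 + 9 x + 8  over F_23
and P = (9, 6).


Compute successive multiples of P until we hit O:
  1P = (9, 6)
  2P = (9, 17)
  3P = O

ord(P) = 3


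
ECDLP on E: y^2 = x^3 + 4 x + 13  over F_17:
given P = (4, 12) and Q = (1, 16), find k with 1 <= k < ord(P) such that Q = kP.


Enumerate multiples of P until we hit Q = (1, 16):
  1P = (4, 12)
  2P = (0, 8)
  3P = (14, 12)
  4P = (16, 5)
  5P = (1, 16)
Match found at i = 5.

k = 5


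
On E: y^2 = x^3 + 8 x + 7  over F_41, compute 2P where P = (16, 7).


k = 2 = 10_2 (binary, LSB first: 01)
Double-and-add from P = (16, 7):
  bit 0 = 0: acc unchanged = O
  bit 1 = 1: acc = O + (8, 3) = (8, 3)

2P = (8, 3)


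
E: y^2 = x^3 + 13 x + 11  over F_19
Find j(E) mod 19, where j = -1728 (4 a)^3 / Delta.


Delta = -16(4 a^3 + 27 b^2) mod 19 = 8
-1728 * (4 a)^3 = -1728 * (4*13)^3 mod 19 = 8
j = 8 * 8^(-1) mod 19 = 1

j = 1 (mod 19)


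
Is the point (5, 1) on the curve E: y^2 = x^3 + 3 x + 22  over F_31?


Check whether y^2 = x^3 + 3 x + 22 (mod 31) for (x, y) = (5, 1).
LHS: y^2 = 1^2 mod 31 = 1
RHS: x^3 + 3 x + 22 = 5^3 + 3*5 + 22 mod 31 = 7
LHS != RHS

No, not on the curve


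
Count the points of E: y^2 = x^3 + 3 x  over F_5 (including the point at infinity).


For each x in F_5, count y with y^2 = x^3 + 3 x + 0 mod 5:
  x = 0: RHS = 0, y in [0]  -> 1 point(s)
  x = 1: RHS = 4, y in [2, 3]  -> 2 point(s)
  x = 2: RHS = 4, y in [2, 3]  -> 2 point(s)
  x = 3: RHS = 1, y in [1, 4]  -> 2 point(s)
  x = 4: RHS = 1, y in [1, 4]  -> 2 point(s)
Affine points: 9. Add the point at infinity: total = 10.

#E(F_5) = 10


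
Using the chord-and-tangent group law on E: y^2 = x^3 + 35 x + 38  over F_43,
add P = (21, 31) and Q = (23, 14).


P != Q, so use the chord formula.
s = (y2 - y1) / (x2 - x1) = (26) / (2) mod 43 = 13
x3 = s^2 - x1 - x2 mod 43 = 13^2 - 21 - 23 = 39
y3 = s (x1 - x3) - y1 mod 43 = 13 * (21 - 39) - 31 = 36

P + Q = (39, 36)


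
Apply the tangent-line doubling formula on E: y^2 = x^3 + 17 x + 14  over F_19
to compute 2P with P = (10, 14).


Doubling: s = (3 x1^2 + a) / (2 y1)
s = (3*10^2 + 17) / (2*14) mod 19 = 12
x3 = s^2 - 2 x1 mod 19 = 12^2 - 2*10 = 10
y3 = s (x1 - x3) - y1 mod 19 = 12 * (10 - 10) - 14 = 5

2P = (10, 5)


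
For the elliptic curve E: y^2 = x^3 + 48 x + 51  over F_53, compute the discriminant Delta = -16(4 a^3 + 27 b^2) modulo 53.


4 a^3 + 27 b^2 = 4*48^3 + 27*51^2 = 442368 + 70227 = 512595
Delta = -16 * (512595) = -8201520
Delta mod 53 = 18

Delta = 18 (mod 53)


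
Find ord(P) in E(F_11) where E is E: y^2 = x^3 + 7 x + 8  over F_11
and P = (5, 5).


Compute successive multiples of P until we hit O:
  1P = (5, 5)
  2P = (4, 1)
  3P = (7, 9)
  4P = (3, 10)
  5P = (1, 7)
  6P = (8, 2)
  7P = (10, 0)
  8P = (8, 9)
  ... (continuing to 14P)
  14P = O

ord(P) = 14


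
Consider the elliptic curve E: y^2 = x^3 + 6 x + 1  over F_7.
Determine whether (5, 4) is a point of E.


Check whether y^2 = x^3 + 6 x + 1 (mod 7) for (x, y) = (5, 4).
LHS: y^2 = 4^2 mod 7 = 2
RHS: x^3 + 6 x + 1 = 5^3 + 6*5 + 1 mod 7 = 2
LHS = RHS

Yes, on the curve


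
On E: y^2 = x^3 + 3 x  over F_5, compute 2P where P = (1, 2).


Doubling: s = (3 x1^2 + a) / (2 y1)
s = (3*1^2 + 3) / (2*2) mod 5 = 4
x3 = s^2 - 2 x1 mod 5 = 4^2 - 2*1 = 4
y3 = s (x1 - x3) - y1 mod 5 = 4 * (1 - 4) - 2 = 1

2P = (4, 1)


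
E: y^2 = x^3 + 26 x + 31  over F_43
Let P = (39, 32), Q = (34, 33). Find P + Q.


P != Q, so use the chord formula.
s = (y2 - y1) / (x2 - x1) = (1) / (38) mod 43 = 17
x3 = s^2 - x1 - x2 mod 43 = 17^2 - 39 - 34 = 1
y3 = s (x1 - x3) - y1 mod 43 = 17 * (39 - 1) - 32 = 12

P + Q = (1, 12)


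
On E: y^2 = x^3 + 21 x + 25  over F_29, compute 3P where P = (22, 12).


k = 3 = 11_2 (binary, LSB first: 11)
Double-and-add from P = (22, 12):
  bit 0 = 1: acc = O + (22, 12) = (22, 12)
  bit 1 = 1: acc = (22, 12) + (5, 20) = (25, 15)

3P = (25, 15)


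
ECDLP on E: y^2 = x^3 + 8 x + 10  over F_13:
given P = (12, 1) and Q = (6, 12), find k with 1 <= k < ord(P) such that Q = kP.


Enumerate multiples of P until we hit Q = (6, 12):
  1P = (12, 1)
  2P = (3, 3)
  3P = (8, 1)
  4P = (6, 12)
Match found at i = 4.

k = 4


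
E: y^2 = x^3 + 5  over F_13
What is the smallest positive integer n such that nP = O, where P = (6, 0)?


Compute successive multiples of P until we hit O:
  1P = (6, 0)
  2P = O

ord(P) = 2


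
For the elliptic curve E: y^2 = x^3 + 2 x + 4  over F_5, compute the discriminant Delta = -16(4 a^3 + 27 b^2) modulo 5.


4 a^3 + 27 b^2 = 4*2^3 + 27*4^2 = 32 + 432 = 464
Delta = -16 * (464) = -7424
Delta mod 5 = 1

Delta = 1 (mod 5)


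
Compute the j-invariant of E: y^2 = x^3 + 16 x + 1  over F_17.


Delta = -16(4 a^3 + 27 b^2) mod 17 = 6
-1728 * (4 a)^3 = -1728 * (4*16)^3 mod 17 = 7
j = 7 * 6^(-1) mod 17 = 4

j = 4 (mod 17)


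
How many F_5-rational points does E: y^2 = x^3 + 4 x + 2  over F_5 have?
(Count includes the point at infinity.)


For each x in F_5, count y with y^2 = x^3 + 4 x + 2 mod 5:
  x = 3: RHS = 1, y in [1, 4]  -> 2 point(s)
Affine points: 2. Add the point at infinity: total = 3.

#E(F_5) = 3


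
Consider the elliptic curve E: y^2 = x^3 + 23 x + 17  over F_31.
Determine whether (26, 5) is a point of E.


Check whether y^2 = x^3 + 23 x + 17 (mod 31) for (x, y) = (26, 5).
LHS: y^2 = 5^2 mod 31 = 25
RHS: x^3 + 23 x + 17 = 26^3 + 23*26 + 17 mod 31 = 25
LHS = RHS

Yes, on the curve


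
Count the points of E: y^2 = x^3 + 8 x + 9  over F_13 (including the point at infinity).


For each x in F_13, count y with y^2 = x^3 + 8 x + 9 mod 13:
  x = 0: RHS = 9, y in [3, 10]  -> 2 point(s)
  x = 4: RHS = 1, y in [1, 12]  -> 2 point(s)
  x = 6: RHS = 0, y in [0]  -> 1 point(s)
  x = 8: RHS = 0, y in [0]  -> 1 point(s)
  x = 9: RHS = 4, y in [2, 11]  -> 2 point(s)
  x = 10: RHS = 10, y in [6, 7]  -> 2 point(s)
  x = 12: RHS = 0, y in [0]  -> 1 point(s)
Affine points: 11. Add the point at infinity: total = 12.

#E(F_13) = 12


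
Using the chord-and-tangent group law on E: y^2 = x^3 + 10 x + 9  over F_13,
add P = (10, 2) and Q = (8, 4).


P != Q, so use the chord formula.
s = (y2 - y1) / (x2 - x1) = (2) / (11) mod 13 = 12
x3 = s^2 - x1 - x2 mod 13 = 12^2 - 10 - 8 = 9
y3 = s (x1 - x3) - y1 mod 13 = 12 * (10 - 9) - 2 = 10

P + Q = (9, 10)


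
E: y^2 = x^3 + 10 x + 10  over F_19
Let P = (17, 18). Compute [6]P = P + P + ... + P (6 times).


k = 6 = 110_2 (binary, LSB first: 011)
Double-and-add from P = (17, 18):
  bit 0 = 0: acc unchanged = O
  bit 1 = 1: acc = O + (11, 11) = (11, 11)
  bit 2 = 1: acc = (11, 11) + (13, 0) = (11, 8)

6P = (11, 8)


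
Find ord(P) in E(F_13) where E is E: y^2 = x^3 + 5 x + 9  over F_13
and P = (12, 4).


Compute successive multiples of P until we hit O:
  1P = (12, 4)
  2P = (3, 5)
  3P = (7, 7)
  4P = (11, 11)
  5P = (0, 3)
  6P = (2, 12)
  7P = (9, 4)
  8P = (5, 9)
  ... (continuing to 17P)
  17P = O

ord(P) = 17


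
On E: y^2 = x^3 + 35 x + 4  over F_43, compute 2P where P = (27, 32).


Doubling: s = (3 x1^2 + a) / (2 y1)
s = (3*27^2 + 35) / (2*32) mod 43 = 28
x3 = s^2 - 2 x1 mod 43 = 28^2 - 2*27 = 42
y3 = s (x1 - x3) - y1 mod 43 = 28 * (27 - 42) - 32 = 21

2P = (42, 21)


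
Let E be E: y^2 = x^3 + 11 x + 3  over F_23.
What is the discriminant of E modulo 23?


4 a^3 + 27 b^2 = 4*11^3 + 27*3^2 = 5324 + 243 = 5567
Delta = -16 * (5567) = -89072
Delta mod 23 = 7

Delta = 7 (mod 23)


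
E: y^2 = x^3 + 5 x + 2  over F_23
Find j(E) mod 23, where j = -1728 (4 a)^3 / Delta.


Delta = -16(4 a^3 + 27 b^2) mod 23 = 1
-1728 * (4 a)^3 = -1728 * (4*5)^3 mod 23 = 12
j = 12 * 1^(-1) mod 23 = 12

j = 12 (mod 23)


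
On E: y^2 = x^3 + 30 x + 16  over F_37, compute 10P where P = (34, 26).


k = 10 = 1010_2 (binary, LSB first: 0101)
Double-and-add from P = (34, 26):
  bit 0 = 0: acc unchanged = O
  bit 1 = 1: acc = O + (16, 35) = (16, 35)
  bit 2 = 0: acc unchanged = (16, 35)
  bit 3 = 1: acc = (16, 35) + (29, 35) = (29, 2)

10P = (29, 2)


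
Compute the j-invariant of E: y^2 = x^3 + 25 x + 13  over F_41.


Delta = -16(4 a^3 + 27 b^2) mod 41 = 3
-1728 * (4 a)^3 = -1728 * (4*25)^3 mod 41 = 22
j = 22 * 3^(-1) mod 41 = 21

j = 21 (mod 41)


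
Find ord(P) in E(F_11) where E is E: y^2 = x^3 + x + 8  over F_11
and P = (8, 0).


Compute successive multiples of P until we hit O:
  1P = (8, 0)
  2P = O

ord(P) = 2


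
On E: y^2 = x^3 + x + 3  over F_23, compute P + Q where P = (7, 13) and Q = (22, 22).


P != Q, so use the chord formula.
s = (y2 - y1) / (x2 - x1) = (9) / (15) mod 23 = 19
x3 = s^2 - x1 - x2 mod 23 = 19^2 - 7 - 22 = 10
y3 = s (x1 - x3) - y1 mod 23 = 19 * (7 - 10) - 13 = 22

P + Q = (10, 22)


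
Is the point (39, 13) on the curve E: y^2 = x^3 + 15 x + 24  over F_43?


Check whether y^2 = x^3 + 15 x + 24 (mod 43) for (x, y) = (39, 13).
LHS: y^2 = 13^2 mod 43 = 40
RHS: x^3 + 15 x + 24 = 39^3 + 15*39 + 24 mod 43 = 29
LHS != RHS

No, not on the curve


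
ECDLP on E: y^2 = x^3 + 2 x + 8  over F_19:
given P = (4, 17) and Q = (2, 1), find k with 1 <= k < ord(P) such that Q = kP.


Enumerate multiples of P until we hit Q = (2, 1):
  1P = (4, 17)
  2P = (1, 12)
  3P = (2, 18)
  4P = (18, 9)
  5P = (14, 5)
  6P = (7, 17)
  7P = (8, 2)
  8P = (8, 17)
  9P = (7, 2)
  10P = (14, 14)
  11P = (18, 10)
  12P = (2, 1)
Match found at i = 12.

k = 12


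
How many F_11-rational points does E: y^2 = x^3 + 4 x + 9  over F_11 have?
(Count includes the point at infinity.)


For each x in F_11, count y with y^2 = x^3 + 4 x + 9 mod 11:
  x = 0: RHS = 9, y in [3, 8]  -> 2 point(s)
  x = 1: RHS = 3, y in [5, 6]  -> 2 point(s)
  x = 2: RHS = 3, y in [5, 6]  -> 2 point(s)
  x = 3: RHS = 4, y in [2, 9]  -> 2 point(s)
  x = 4: RHS = 1, y in [1, 10]  -> 2 point(s)
  x = 5: RHS = 0, y in [0]  -> 1 point(s)
  x = 8: RHS = 3, y in [5, 6]  -> 2 point(s)
  x = 9: RHS = 4, y in [2, 9]  -> 2 point(s)
  x = 10: RHS = 4, y in [2, 9]  -> 2 point(s)
Affine points: 17. Add the point at infinity: total = 18.

#E(F_11) = 18


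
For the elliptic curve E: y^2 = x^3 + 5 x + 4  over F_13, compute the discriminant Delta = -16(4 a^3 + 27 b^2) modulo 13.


4 a^3 + 27 b^2 = 4*5^3 + 27*4^2 = 500 + 432 = 932
Delta = -16 * (932) = -14912
Delta mod 13 = 12

Delta = 12 (mod 13)


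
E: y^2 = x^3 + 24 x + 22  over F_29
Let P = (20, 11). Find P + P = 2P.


Doubling: s = (3 x1^2 + a) / (2 y1)
s = (3*20^2 + 24) / (2*11) mod 29 = 24
x3 = s^2 - 2 x1 mod 29 = 24^2 - 2*20 = 14
y3 = s (x1 - x3) - y1 mod 29 = 24 * (20 - 14) - 11 = 17

2P = (14, 17)


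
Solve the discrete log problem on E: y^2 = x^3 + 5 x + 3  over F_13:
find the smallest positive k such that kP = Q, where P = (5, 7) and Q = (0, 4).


Enumerate multiples of P until we hit Q = (0, 4):
  1P = (5, 7)
  2P = (7, 2)
  3P = (4, 10)
  4P = (0, 4)
Match found at i = 4.

k = 4


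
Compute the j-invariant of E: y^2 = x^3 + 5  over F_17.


Delta = -16(4 a^3 + 27 b^2) mod 17 = 12
-1728 * (4 a)^3 = -1728 * (4*0)^3 mod 17 = 0
j = 0 * 12^(-1) mod 17 = 0

j = 0 (mod 17)


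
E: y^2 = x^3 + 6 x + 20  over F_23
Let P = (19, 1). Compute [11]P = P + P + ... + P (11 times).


k = 11 = 1011_2 (binary, LSB first: 1101)
Double-and-add from P = (19, 1):
  bit 0 = 1: acc = O + (19, 1) = (19, 1)
  bit 1 = 1: acc = (19, 1) + (1, 2) = (15, 9)
  bit 2 = 0: acc unchanged = (15, 9)
  bit 3 = 1: acc = (15, 9) + (4, 4) = (12, 7)

11P = (12, 7)


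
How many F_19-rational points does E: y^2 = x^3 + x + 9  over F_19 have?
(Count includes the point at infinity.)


For each x in F_19, count y with y^2 = x^3 + 1 x + 9 mod 19:
  x = 0: RHS = 9, y in [3, 16]  -> 2 point(s)
  x = 1: RHS = 11, y in [7, 12]  -> 2 point(s)
  x = 2: RHS = 0, y in [0]  -> 1 point(s)
  x = 3: RHS = 1, y in [1, 18]  -> 2 point(s)
  x = 4: RHS = 1, y in [1, 18]  -> 2 point(s)
  x = 5: RHS = 6, y in [5, 14]  -> 2 point(s)
  x = 7: RHS = 17, y in [6, 13]  -> 2 point(s)
  x = 8: RHS = 16, y in [4, 15]  -> 2 point(s)
  x = 9: RHS = 6, y in [5, 14]  -> 2 point(s)
  x = 12: RHS = 1, y in [1, 18]  -> 2 point(s)
  x = 15: RHS = 17, y in [6, 13]  -> 2 point(s)
  x = 16: RHS = 17, y in [6, 13]  -> 2 point(s)
  x = 18: RHS = 7, y in [8, 11]  -> 2 point(s)
Affine points: 25. Add the point at infinity: total = 26.

#E(F_19) = 26


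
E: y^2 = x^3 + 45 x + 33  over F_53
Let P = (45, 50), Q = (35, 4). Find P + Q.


P != Q, so use the chord formula.
s = (y2 - y1) / (x2 - x1) = (7) / (43) mod 53 = 47
x3 = s^2 - x1 - x2 mod 53 = 47^2 - 45 - 35 = 9
y3 = s (x1 - x3) - y1 mod 53 = 47 * (45 - 9) - 50 = 52

P + Q = (9, 52)


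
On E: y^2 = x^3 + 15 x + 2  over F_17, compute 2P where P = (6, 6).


Doubling: s = (3 x1^2 + a) / (2 y1)
s = (3*6^2 + 15) / (2*6) mod 17 = 6
x3 = s^2 - 2 x1 mod 17 = 6^2 - 2*6 = 7
y3 = s (x1 - x3) - y1 mod 17 = 6 * (6 - 7) - 6 = 5

2P = (7, 5)


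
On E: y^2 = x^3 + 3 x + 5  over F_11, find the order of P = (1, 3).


Compute successive multiples of P until we hit O:
  1P = (1, 3)
  2P = (10, 10)
  3P = (4, 2)
  4P = (0, 4)
  5P = (0, 7)
  6P = (4, 9)
  7P = (10, 1)
  8P = (1, 8)
  ... (continuing to 9P)
  9P = O

ord(P) = 9


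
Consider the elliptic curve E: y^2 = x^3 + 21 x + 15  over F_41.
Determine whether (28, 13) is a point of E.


Check whether y^2 = x^3 + 21 x + 15 (mod 41) for (x, y) = (28, 13).
LHS: y^2 = 13^2 mod 41 = 5
RHS: x^3 + 21 x + 15 = 28^3 + 21*28 + 15 mod 41 = 5
LHS = RHS

Yes, on the curve


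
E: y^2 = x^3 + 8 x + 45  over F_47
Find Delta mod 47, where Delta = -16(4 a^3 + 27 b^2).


4 a^3 + 27 b^2 = 4*8^3 + 27*45^2 = 2048 + 54675 = 56723
Delta = -16 * (56723) = -907568
Delta mod 47 = 2

Delta = 2 (mod 47)


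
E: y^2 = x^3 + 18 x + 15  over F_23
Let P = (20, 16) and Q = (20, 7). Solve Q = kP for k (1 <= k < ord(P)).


Enumerate multiples of P until we hit Q = (20, 7):
  1P = (20, 16)
  2P = (8, 21)
  3P = (3, 21)
  4P = (9, 20)
  5P = (12, 2)
  6P = (7, 1)
  7P = (4, 6)
  8P = (17, 6)
  9P = (15, 16)
  10P = (11, 7)
  11P = (16, 11)
  12P = (13, 10)
  13P = (2, 6)
  14P = (5, 0)
  15P = (2, 17)
  16P = (13, 13)
  17P = (16, 12)
  18P = (11, 16)
  19P = (15, 7)
  20P = (17, 17)
  21P = (4, 17)
  22P = (7, 22)
  23P = (12, 21)
  24P = (9, 3)
  25P = (3, 2)
  26P = (8, 2)
  27P = (20, 7)
Match found at i = 27.

k = 27


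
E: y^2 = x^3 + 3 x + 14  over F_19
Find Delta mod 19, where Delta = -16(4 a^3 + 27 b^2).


4 a^3 + 27 b^2 = 4*3^3 + 27*14^2 = 108 + 5292 = 5400
Delta = -16 * (5400) = -86400
Delta mod 19 = 12

Delta = 12 (mod 19)


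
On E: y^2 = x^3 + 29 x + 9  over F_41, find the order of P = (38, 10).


Compute successive multiples of P until we hit O:
  1P = (38, 10)
  2P = (4, 36)
  3P = (22, 26)
  4P = (23, 16)
  5P = (31, 20)
  6P = (5, 19)
  7P = (14, 17)
  8P = (34, 23)
  ... (continuing to 22P)
  22P = O

ord(P) = 22


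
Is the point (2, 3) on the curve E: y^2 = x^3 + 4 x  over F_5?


Check whether y^2 = x^3 + 4 x + 0 (mod 5) for (x, y) = (2, 3).
LHS: y^2 = 3^2 mod 5 = 4
RHS: x^3 + 4 x + 0 = 2^3 + 4*2 + 0 mod 5 = 1
LHS != RHS

No, not on the curve


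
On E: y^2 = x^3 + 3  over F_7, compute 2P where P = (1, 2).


Doubling: s = (3 x1^2 + a) / (2 y1)
s = (3*1^2 + 0) / (2*2) mod 7 = 6
x3 = s^2 - 2 x1 mod 7 = 6^2 - 2*1 = 6
y3 = s (x1 - x3) - y1 mod 7 = 6 * (1 - 6) - 2 = 3

2P = (6, 3)


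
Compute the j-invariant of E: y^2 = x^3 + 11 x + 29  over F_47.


Delta = -16(4 a^3 + 27 b^2) mod 47 = 25
-1728 * (4 a)^3 = -1728 * (4*11)^3 mod 47 = 32
j = 32 * 25^(-1) mod 47 = 37

j = 37 (mod 47)


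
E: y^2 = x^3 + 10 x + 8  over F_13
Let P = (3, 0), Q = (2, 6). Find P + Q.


P != Q, so use the chord formula.
s = (y2 - y1) / (x2 - x1) = (6) / (12) mod 13 = 7
x3 = s^2 - x1 - x2 mod 13 = 7^2 - 3 - 2 = 5
y3 = s (x1 - x3) - y1 mod 13 = 7 * (3 - 5) - 0 = 12

P + Q = (5, 12)


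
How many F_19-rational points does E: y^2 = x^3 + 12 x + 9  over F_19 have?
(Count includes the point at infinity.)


For each x in F_19, count y with y^2 = x^3 + 12 x + 9 mod 19:
  x = 0: RHS = 9, y in [3, 16]  -> 2 point(s)
  x = 4: RHS = 7, y in [8, 11]  -> 2 point(s)
  x = 5: RHS = 4, y in [2, 17]  -> 2 point(s)
  x = 8: RHS = 9, y in [3, 16]  -> 2 point(s)
  x = 11: RHS = 9, y in [3, 16]  -> 2 point(s)
  x = 12: RHS = 0, y in [0]  -> 1 point(s)
  x = 13: RHS = 6, y in [5, 14]  -> 2 point(s)
  x = 15: RHS = 11, y in [7, 12]  -> 2 point(s)
Affine points: 15. Add the point at infinity: total = 16.

#E(F_19) = 16


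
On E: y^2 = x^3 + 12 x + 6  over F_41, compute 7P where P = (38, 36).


k = 7 = 111_2 (binary, LSB first: 111)
Double-and-add from P = (38, 36):
  bit 0 = 1: acc = O + (38, 36) = (38, 36)
  bit 1 = 1: acc = (38, 36) + (29, 15) = (25, 8)
  bit 2 = 1: acc = (25, 8) + (20, 28) = (12, 22)

7P = (12, 22)


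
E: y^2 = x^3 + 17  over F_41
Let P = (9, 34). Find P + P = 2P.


Doubling: s = (3 x1^2 + a) / (2 y1)
s = (3*9^2 + 0) / (2*34) mod 41 = 9
x3 = s^2 - 2 x1 mod 41 = 9^2 - 2*9 = 22
y3 = s (x1 - x3) - y1 mod 41 = 9 * (9 - 22) - 34 = 13

2P = (22, 13)


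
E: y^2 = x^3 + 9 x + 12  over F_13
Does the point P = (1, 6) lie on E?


Check whether y^2 = x^3 + 9 x + 12 (mod 13) for (x, y) = (1, 6).
LHS: y^2 = 6^2 mod 13 = 10
RHS: x^3 + 9 x + 12 = 1^3 + 9*1 + 12 mod 13 = 9
LHS != RHS

No, not on the curve


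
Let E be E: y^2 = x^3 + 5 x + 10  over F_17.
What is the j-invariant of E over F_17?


Delta = -16(4 a^3 + 27 b^2) mod 17 = 4
-1728 * (4 a)^3 = -1728 * (4*5)^3 mod 17 = 9
j = 9 * 4^(-1) mod 17 = 15

j = 15 (mod 17)


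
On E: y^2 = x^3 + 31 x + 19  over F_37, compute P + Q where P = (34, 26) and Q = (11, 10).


P != Q, so use the chord formula.
s = (y2 - y1) / (x2 - x1) = (21) / (14) mod 37 = 20
x3 = s^2 - x1 - x2 mod 37 = 20^2 - 34 - 11 = 22
y3 = s (x1 - x3) - y1 mod 37 = 20 * (34 - 22) - 26 = 29

P + Q = (22, 29)


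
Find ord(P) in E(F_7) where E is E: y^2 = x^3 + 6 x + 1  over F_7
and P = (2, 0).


Compute successive multiples of P until we hit O:
  1P = (2, 0)
  2P = O

ord(P) = 2


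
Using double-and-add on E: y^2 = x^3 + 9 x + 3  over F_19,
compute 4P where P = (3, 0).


k = 4 = 100_2 (binary, LSB first: 001)
Double-and-add from P = (3, 0):
  bit 0 = 0: acc unchanged = O
  bit 1 = 0: acc unchanged = O
  bit 2 = 1: acc = O + O = O

4P = O


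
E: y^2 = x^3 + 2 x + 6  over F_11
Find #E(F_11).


For each x in F_11, count y with y^2 = x^3 + 2 x + 6 mod 11:
  x = 1: RHS = 9, y in [3, 8]  -> 2 point(s)
  x = 4: RHS = 1, y in [1, 10]  -> 2 point(s)
  x = 5: RHS = 9, y in [3, 8]  -> 2 point(s)
  x = 6: RHS = 3, y in [5, 6]  -> 2 point(s)
  x = 7: RHS = 0, y in [0]  -> 1 point(s)
  x = 9: RHS = 5, y in [4, 7]  -> 2 point(s)
  x = 10: RHS = 3, y in [5, 6]  -> 2 point(s)
Affine points: 13. Add the point at infinity: total = 14.

#E(F_11) = 14


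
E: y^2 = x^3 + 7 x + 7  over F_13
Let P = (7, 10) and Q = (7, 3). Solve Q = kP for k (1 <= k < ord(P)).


Enumerate multiples of P until we hit Q = (7, 3):
  1P = (7, 10)
  2P = (2, 9)
  3P = (3, 9)
  4P = (12, 5)
  5P = (8, 4)
  6P = (8, 9)
  7P = (12, 8)
  8P = (3, 4)
  9P = (2, 4)
  10P = (7, 3)
Match found at i = 10.

k = 10


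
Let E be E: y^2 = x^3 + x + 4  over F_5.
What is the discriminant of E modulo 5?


4 a^3 + 27 b^2 = 4*1^3 + 27*4^2 = 4 + 432 = 436
Delta = -16 * (436) = -6976
Delta mod 5 = 4

Delta = 4 (mod 5)


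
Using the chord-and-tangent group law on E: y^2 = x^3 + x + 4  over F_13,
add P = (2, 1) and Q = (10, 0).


P != Q, so use the chord formula.
s = (y2 - y1) / (x2 - x1) = (12) / (8) mod 13 = 8
x3 = s^2 - x1 - x2 mod 13 = 8^2 - 2 - 10 = 0
y3 = s (x1 - x3) - y1 mod 13 = 8 * (2 - 0) - 1 = 2

P + Q = (0, 2)


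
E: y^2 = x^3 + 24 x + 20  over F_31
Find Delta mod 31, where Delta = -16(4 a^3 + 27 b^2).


4 a^3 + 27 b^2 = 4*24^3 + 27*20^2 = 55296 + 10800 = 66096
Delta = -16 * (66096) = -1057536
Delta mod 31 = 29

Delta = 29 (mod 31)


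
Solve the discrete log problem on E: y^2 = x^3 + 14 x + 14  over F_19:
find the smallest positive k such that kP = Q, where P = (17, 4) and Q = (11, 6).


Enumerate multiples of P until we hit Q = (11, 6):
  1P = (17, 4)
  2P = (11, 6)
Match found at i = 2.

k = 2


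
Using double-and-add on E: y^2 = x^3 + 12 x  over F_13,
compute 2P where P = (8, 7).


k = 2 = 10_2 (binary, LSB first: 01)
Double-and-add from P = (8, 7):
  bit 0 = 0: acc unchanged = O
  bit 1 = 1: acc = O + (0, 0) = (0, 0)

2P = (0, 0)


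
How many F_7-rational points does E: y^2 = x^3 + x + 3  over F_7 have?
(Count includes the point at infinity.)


For each x in F_7, count y with y^2 = x^3 + 1 x + 3 mod 7:
  x = 4: RHS = 1, y in [1, 6]  -> 2 point(s)
  x = 5: RHS = 0, y in [0]  -> 1 point(s)
  x = 6: RHS = 1, y in [1, 6]  -> 2 point(s)
Affine points: 5. Add the point at infinity: total = 6.

#E(F_7) = 6


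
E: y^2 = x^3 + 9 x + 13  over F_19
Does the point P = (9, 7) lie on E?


Check whether y^2 = x^3 + 9 x + 13 (mod 19) for (x, y) = (9, 7).
LHS: y^2 = 7^2 mod 19 = 11
RHS: x^3 + 9 x + 13 = 9^3 + 9*9 + 13 mod 19 = 6
LHS != RHS

No, not on the curve


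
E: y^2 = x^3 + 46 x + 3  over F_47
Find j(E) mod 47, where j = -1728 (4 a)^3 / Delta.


Delta = -16(4 a^3 + 27 b^2) mod 47 = 30
-1728 * (4 a)^3 = -1728 * (4*46)^3 mod 47 = 1
j = 1 * 30^(-1) mod 47 = 11

j = 11 (mod 47)


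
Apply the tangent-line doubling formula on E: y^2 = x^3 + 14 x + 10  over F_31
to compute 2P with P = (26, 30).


Doubling: s = (3 x1^2 + a) / (2 y1)
s = (3*26^2 + 14) / (2*30) mod 31 = 2
x3 = s^2 - 2 x1 mod 31 = 2^2 - 2*26 = 14
y3 = s (x1 - x3) - y1 mod 31 = 2 * (26 - 14) - 30 = 25

2P = (14, 25)


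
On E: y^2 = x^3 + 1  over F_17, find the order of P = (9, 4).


Compute successive multiples of P until we hit O:
  1P = (9, 4)
  2P = (14, 12)
  3P = (2, 14)
  4P = (7, 15)
  5P = (10, 10)
  6P = (0, 16)
  7P = (6, 9)
  8P = (1, 11)
  ... (continuing to 18P)
  18P = O

ord(P) = 18


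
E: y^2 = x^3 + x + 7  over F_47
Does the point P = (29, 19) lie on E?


Check whether y^2 = x^3 + 1 x + 7 (mod 47) for (x, y) = (29, 19).
LHS: y^2 = 19^2 mod 47 = 32
RHS: x^3 + 1 x + 7 = 29^3 + 1*29 + 7 mod 47 = 32
LHS = RHS

Yes, on the curve


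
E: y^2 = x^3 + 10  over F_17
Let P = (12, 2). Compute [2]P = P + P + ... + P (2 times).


k = 2 = 10_2 (binary, LSB first: 01)
Double-and-add from P = (12, 2):
  bit 0 = 0: acc unchanged = O
  bit 1 = 1: acc = O + (12, 15) = (12, 15)

2P = (12, 15)


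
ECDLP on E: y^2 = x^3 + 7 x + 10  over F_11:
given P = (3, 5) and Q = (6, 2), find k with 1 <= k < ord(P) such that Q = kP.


Enumerate multiples of P until we hit Q = (6, 2):
  1P = (3, 5)
  2P = (6, 9)
  3P = (5, 7)
  4P = (4, 5)
  5P = (4, 6)
  6P = (5, 4)
  7P = (6, 2)
Match found at i = 7.

k = 7


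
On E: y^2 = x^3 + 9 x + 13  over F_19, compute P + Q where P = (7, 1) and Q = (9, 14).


P != Q, so use the chord formula.
s = (y2 - y1) / (x2 - x1) = (13) / (2) mod 19 = 16
x3 = s^2 - x1 - x2 mod 19 = 16^2 - 7 - 9 = 12
y3 = s (x1 - x3) - y1 mod 19 = 16 * (7 - 12) - 1 = 14

P + Q = (12, 14)


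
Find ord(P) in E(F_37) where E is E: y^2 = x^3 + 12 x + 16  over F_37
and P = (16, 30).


Compute successive multiples of P until we hit O:
  1P = (16, 30)
  2P = (26, 25)
  3P = (23, 29)
  4P = (32, 4)
  5P = (35, 24)
  6P = (19, 6)
  7P = (29, 0)
  8P = (19, 31)
  ... (continuing to 14P)
  14P = O

ord(P) = 14


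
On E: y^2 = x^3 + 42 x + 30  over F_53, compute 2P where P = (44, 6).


Doubling: s = (3 x1^2 + a) / (2 y1)
s = (3*44^2 + 42) / (2*6) mod 53 = 37
x3 = s^2 - 2 x1 mod 53 = 37^2 - 2*44 = 9
y3 = s (x1 - x3) - y1 mod 53 = 37 * (44 - 9) - 6 = 17

2P = (9, 17)


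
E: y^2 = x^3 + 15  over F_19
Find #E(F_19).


For each x in F_19, count y with y^2 = x^3 + 0 x + 15 mod 19:
  x = 1: RHS = 16, y in [4, 15]  -> 2 point(s)
  x = 2: RHS = 4, y in [2, 17]  -> 2 point(s)
  x = 3: RHS = 4, y in [2, 17]  -> 2 point(s)
  x = 5: RHS = 7, y in [8, 11]  -> 2 point(s)
  x = 7: RHS = 16, y in [4, 15]  -> 2 point(s)
  x = 11: RHS = 16, y in [4, 15]  -> 2 point(s)
  x = 14: RHS = 4, y in [2, 17]  -> 2 point(s)
  x = 16: RHS = 7, y in [8, 11]  -> 2 point(s)
  x = 17: RHS = 7, y in [8, 11]  -> 2 point(s)
Affine points: 18. Add the point at infinity: total = 19.

#E(F_19) = 19


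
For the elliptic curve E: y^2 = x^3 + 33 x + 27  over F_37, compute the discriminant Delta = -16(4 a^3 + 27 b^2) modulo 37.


4 a^3 + 27 b^2 = 4*33^3 + 27*27^2 = 143748 + 19683 = 163431
Delta = -16 * (163431) = -2614896
Delta mod 37 = 5

Delta = 5 (mod 37)


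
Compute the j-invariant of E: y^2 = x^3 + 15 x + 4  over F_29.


Delta = -16(4 a^3 + 27 b^2) mod 29 = 11
-1728 * (4 a)^3 = -1728 * (4*15)^3 mod 29 = 9
j = 9 * 11^(-1) mod 29 = 14

j = 14 (mod 29)


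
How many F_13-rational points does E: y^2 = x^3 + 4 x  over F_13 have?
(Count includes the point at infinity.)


For each x in F_13, count y with y^2 = x^3 + 4 x + 0 mod 13:
  x = 0: RHS = 0, y in [0]  -> 1 point(s)
  x = 2: RHS = 3, y in [4, 9]  -> 2 point(s)
  x = 3: RHS = 0, y in [0]  -> 1 point(s)
  x = 10: RHS = 0, y in [0]  -> 1 point(s)
  x = 11: RHS = 10, y in [6, 7]  -> 2 point(s)
Affine points: 7. Add the point at infinity: total = 8.

#E(F_13) = 8


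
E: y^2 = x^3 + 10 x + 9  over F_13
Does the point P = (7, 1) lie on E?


Check whether y^2 = x^3 + 10 x + 9 (mod 13) for (x, y) = (7, 1).
LHS: y^2 = 1^2 mod 13 = 1
RHS: x^3 + 10 x + 9 = 7^3 + 10*7 + 9 mod 13 = 6
LHS != RHS

No, not on the curve


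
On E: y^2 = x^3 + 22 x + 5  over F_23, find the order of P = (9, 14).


Compute successive multiples of P until we hit O:
  1P = (9, 14)
  2P = (8, 16)
  3P = (10, 11)
  4P = (13, 21)
  5P = (17, 18)
  6P = (3, 12)
  7P = (6, 10)
  8P = (20, 2)
  ... (continuing to 18P)
  18P = O

ord(P) = 18


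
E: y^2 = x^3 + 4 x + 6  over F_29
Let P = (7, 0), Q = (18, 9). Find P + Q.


P != Q, so use the chord formula.
s = (y2 - y1) / (x2 - x1) = (9) / (11) mod 29 = 14
x3 = s^2 - x1 - x2 mod 29 = 14^2 - 7 - 18 = 26
y3 = s (x1 - x3) - y1 mod 29 = 14 * (7 - 26) - 0 = 24

P + Q = (26, 24)


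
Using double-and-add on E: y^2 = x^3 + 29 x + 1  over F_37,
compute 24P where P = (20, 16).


k = 24 = 11000_2 (binary, LSB first: 00011)
Double-and-add from P = (20, 16):
  bit 0 = 0: acc unchanged = O
  bit 1 = 0: acc unchanged = O
  bit 2 = 0: acc unchanged = O
  bit 3 = 1: acc = O + (5, 30) = (5, 30)
  bit 4 = 1: acc = (5, 30) + (18, 19) = (18, 18)

24P = (18, 18)


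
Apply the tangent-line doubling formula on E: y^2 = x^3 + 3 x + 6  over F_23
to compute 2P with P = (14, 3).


Doubling: s = (3 x1^2 + a) / (2 y1)
s = (3*14^2 + 3) / (2*3) mod 23 = 18
x3 = s^2 - 2 x1 mod 23 = 18^2 - 2*14 = 20
y3 = s (x1 - x3) - y1 mod 23 = 18 * (14 - 20) - 3 = 4

2P = (20, 4)


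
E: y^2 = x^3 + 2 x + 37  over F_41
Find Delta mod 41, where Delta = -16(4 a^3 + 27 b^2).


4 a^3 + 27 b^2 = 4*2^3 + 27*37^2 = 32 + 36963 = 36995
Delta = -16 * (36995) = -591920
Delta mod 41 = 38

Delta = 38 (mod 41)


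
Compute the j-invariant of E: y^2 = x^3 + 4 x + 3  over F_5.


Delta = -16(4 a^3 + 27 b^2) mod 5 = 1
-1728 * (4 a)^3 = -1728 * (4*4)^3 mod 5 = 2
j = 2 * 1^(-1) mod 5 = 2

j = 2 (mod 5)


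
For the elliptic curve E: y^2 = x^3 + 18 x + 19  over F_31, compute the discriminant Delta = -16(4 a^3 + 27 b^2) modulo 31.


4 a^3 + 27 b^2 = 4*18^3 + 27*19^2 = 23328 + 9747 = 33075
Delta = -16 * (33075) = -529200
Delta mod 31 = 1

Delta = 1 (mod 31)


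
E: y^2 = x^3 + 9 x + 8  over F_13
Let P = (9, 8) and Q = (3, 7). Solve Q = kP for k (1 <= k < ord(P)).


Enumerate multiples of P until we hit Q = (3, 7):
  1P = (9, 8)
  2P = (5, 3)
  3P = (3, 6)
  4P = (4, 11)
  5P = (4, 2)
  6P = (3, 7)
Match found at i = 6.

k = 6


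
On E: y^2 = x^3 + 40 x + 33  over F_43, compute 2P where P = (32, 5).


Doubling: s = (3 x1^2 + a) / (2 y1)
s = (3*32^2 + 40) / (2*5) mod 43 = 36
x3 = s^2 - 2 x1 mod 43 = 36^2 - 2*32 = 28
y3 = s (x1 - x3) - y1 mod 43 = 36 * (32 - 28) - 5 = 10

2P = (28, 10)


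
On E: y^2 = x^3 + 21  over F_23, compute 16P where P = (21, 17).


k = 16 = 10000_2 (binary, LSB first: 00001)
Double-and-add from P = (21, 17):
  bit 0 = 0: acc unchanged = O
  bit 1 = 0: acc unchanged = O
  bit 2 = 0: acc unchanged = O
  bit 3 = 0: acc unchanged = O
  bit 4 = 1: acc = O + (2, 11) = (2, 11)

16P = (2, 11)


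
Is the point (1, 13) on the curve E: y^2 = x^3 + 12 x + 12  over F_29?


Check whether y^2 = x^3 + 12 x + 12 (mod 29) for (x, y) = (1, 13).
LHS: y^2 = 13^2 mod 29 = 24
RHS: x^3 + 12 x + 12 = 1^3 + 12*1 + 12 mod 29 = 25
LHS != RHS

No, not on the curve


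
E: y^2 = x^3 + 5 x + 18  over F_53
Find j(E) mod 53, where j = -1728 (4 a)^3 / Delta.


Delta = -16(4 a^3 + 27 b^2) mod 53 = 8
-1728 * (4 a)^3 = -1728 * (4*5)^3 mod 53 = 43
j = 43 * 8^(-1) mod 53 = 12

j = 12 (mod 53)


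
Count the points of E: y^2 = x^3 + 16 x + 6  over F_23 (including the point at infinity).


For each x in F_23, count y with y^2 = x^3 + 16 x + 6 mod 23:
  x = 0: RHS = 6, y in [11, 12]  -> 2 point(s)
  x = 1: RHS = 0, y in [0]  -> 1 point(s)
  x = 2: RHS = 0, y in [0]  -> 1 point(s)
  x = 3: RHS = 12, y in [9, 14]  -> 2 point(s)
  x = 5: RHS = 4, y in [2, 21]  -> 2 point(s)
  x = 7: RHS = 1, y in [1, 22]  -> 2 point(s)
  x = 8: RHS = 2, y in [5, 18]  -> 2 point(s)
  x = 10: RHS = 16, y in [4, 19]  -> 2 point(s)
  x = 11: RHS = 18, y in [8, 15]  -> 2 point(s)
  x = 17: RHS = 16, y in [4, 19]  -> 2 point(s)
  x = 18: RHS = 8, y in [10, 13]  -> 2 point(s)
  x = 19: RHS = 16, y in [4, 19]  -> 2 point(s)
  x = 20: RHS = 0, y in [0]  -> 1 point(s)
  x = 21: RHS = 12, y in [9, 14]  -> 2 point(s)
  x = 22: RHS = 12, y in [9, 14]  -> 2 point(s)
Affine points: 27. Add the point at infinity: total = 28.

#E(F_23) = 28


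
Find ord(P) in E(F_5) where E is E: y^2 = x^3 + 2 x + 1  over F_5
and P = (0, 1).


Compute successive multiples of P until we hit O:
  1P = (0, 1)
  2P = (1, 3)
  3P = (3, 3)
  4P = (3, 2)
  5P = (1, 2)
  6P = (0, 4)
  7P = O

ord(P) = 7


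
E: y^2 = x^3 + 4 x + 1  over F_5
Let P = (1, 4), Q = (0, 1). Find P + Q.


P != Q, so use the chord formula.
s = (y2 - y1) / (x2 - x1) = (2) / (4) mod 5 = 3
x3 = s^2 - x1 - x2 mod 5 = 3^2 - 1 - 0 = 3
y3 = s (x1 - x3) - y1 mod 5 = 3 * (1 - 3) - 4 = 0

P + Q = (3, 0)


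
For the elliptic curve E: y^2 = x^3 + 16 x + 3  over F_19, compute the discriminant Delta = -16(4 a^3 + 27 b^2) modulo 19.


4 a^3 + 27 b^2 = 4*16^3 + 27*3^2 = 16384 + 243 = 16627
Delta = -16 * (16627) = -266032
Delta mod 19 = 6

Delta = 6 (mod 19)


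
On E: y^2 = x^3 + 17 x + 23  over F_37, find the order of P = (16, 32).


Compute successive multiples of P until we hit O:
  1P = (16, 32)
  2P = (16, 5)
  3P = O

ord(P) = 3


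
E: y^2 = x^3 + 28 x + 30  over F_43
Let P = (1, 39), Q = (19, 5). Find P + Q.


P != Q, so use the chord formula.
s = (y2 - y1) / (x2 - x1) = (9) / (18) mod 43 = 22
x3 = s^2 - x1 - x2 mod 43 = 22^2 - 1 - 19 = 34
y3 = s (x1 - x3) - y1 mod 43 = 22 * (1 - 34) - 39 = 9

P + Q = (34, 9)


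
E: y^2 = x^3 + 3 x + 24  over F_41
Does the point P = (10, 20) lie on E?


Check whether y^2 = x^3 + 3 x + 24 (mod 41) for (x, y) = (10, 20).
LHS: y^2 = 20^2 mod 41 = 31
RHS: x^3 + 3 x + 24 = 10^3 + 3*10 + 24 mod 41 = 29
LHS != RHS

No, not on the curve


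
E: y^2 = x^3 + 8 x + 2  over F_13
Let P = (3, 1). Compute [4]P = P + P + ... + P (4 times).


k = 4 = 100_2 (binary, LSB first: 001)
Double-and-add from P = (3, 1):
  bit 0 = 0: acc unchanged = O
  bit 1 = 0: acc unchanged = O
  bit 2 = 1: acc = O + (3, 12) = (3, 12)

4P = (3, 12)


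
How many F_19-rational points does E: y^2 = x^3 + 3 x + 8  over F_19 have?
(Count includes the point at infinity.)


For each x in F_19, count y with y^2 = x^3 + 3 x + 8 mod 19:
  x = 3: RHS = 6, y in [5, 14]  -> 2 point(s)
  x = 7: RHS = 11, y in [7, 12]  -> 2 point(s)
  x = 9: RHS = 4, y in [2, 17]  -> 2 point(s)
  x = 11: RHS = 4, y in [2, 17]  -> 2 point(s)
  x = 12: RHS = 5, y in [9, 10]  -> 2 point(s)
  x = 14: RHS = 1, y in [1, 18]  -> 2 point(s)
  x = 18: RHS = 4, y in [2, 17]  -> 2 point(s)
Affine points: 14. Add the point at infinity: total = 15.

#E(F_19) = 15


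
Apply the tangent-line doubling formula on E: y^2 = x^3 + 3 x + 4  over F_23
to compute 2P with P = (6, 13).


Doubling: s = (3 x1^2 + a) / (2 y1)
s = (3*6^2 + 3) / (2*13) mod 23 = 14
x3 = s^2 - 2 x1 mod 23 = 14^2 - 2*6 = 0
y3 = s (x1 - x3) - y1 mod 23 = 14 * (6 - 0) - 13 = 2

2P = (0, 2)


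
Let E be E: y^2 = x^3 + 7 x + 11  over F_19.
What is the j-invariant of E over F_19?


Delta = -16(4 a^3 + 27 b^2) mod 19 = 9
-1728 * (4 a)^3 = -1728 * (4*7)^3 mod 19 = 7
j = 7 * 9^(-1) mod 19 = 5

j = 5 (mod 19)


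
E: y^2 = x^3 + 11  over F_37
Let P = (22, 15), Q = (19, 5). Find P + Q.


P != Q, so use the chord formula.
s = (y2 - y1) / (x2 - x1) = (27) / (34) mod 37 = 28
x3 = s^2 - x1 - x2 mod 37 = 28^2 - 22 - 19 = 3
y3 = s (x1 - x3) - y1 mod 37 = 28 * (22 - 3) - 15 = 36

P + Q = (3, 36)


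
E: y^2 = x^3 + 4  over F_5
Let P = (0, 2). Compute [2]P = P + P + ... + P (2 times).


k = 2 = 10_2 (binary, LSB first: 01)
Double-and-add from P = (0, 2):
  bit 0 = 0: acc unchanged = O
  bit 1 = 1: acc = O + (0, 3) = (0, 3)

2P = (0, 3)


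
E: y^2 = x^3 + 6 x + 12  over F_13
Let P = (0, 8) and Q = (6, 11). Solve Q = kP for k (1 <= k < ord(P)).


Enumerate multiples of P until we hit Q = (6, 11):
  1P = (0, 8)
  2P = (4, 10)
  3P = (6, 2)
  4P = (8, 0)
  5P = (6, 11)
Match found at i = 5.

k = 5


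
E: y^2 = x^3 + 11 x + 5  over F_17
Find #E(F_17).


For each x in F_17, count y with y^2 = x^3 + 11 x + 5 mod 17:
  x = 1: RHS = 0, y in [0]  -> 1 point(s)
  x = 2: RHS = 1, y in [1, 16]  -> 2 point(s)
  x = 5: RHS = 15, y in [7, 10]  -> 2 point(s)
  x = 6: RHS = 15, y in [7, 10]  -> 2 point(s)
  x = 7: RHS = 0, y in [0]  -> 1 point(s)
  x = 9: RHS = 0, y in [0]  -> 1 point(s)
  x = 13: RHS = 16, y in [4, 13]  -> 2 point(s)
  x = 14: RHS = 13, y in [8, 9]  -> 2 point(s)
  x = 15: RHS = 9, y in [3, 14]  -> 2 point(s)
Affine points: 15. Add the point at infinity: total = 16.

#E(F_17) = 16


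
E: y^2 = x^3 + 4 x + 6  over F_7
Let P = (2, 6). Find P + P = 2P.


Doubling: s = (3 x1^2 + a) / (2 y1)
s = (3*2^2 + 4) / (2*6) mod 7 = 6
x3 = s^2 - 2 x1 mod 7 = 6^2 - 2*2 = 4
y3 = s (x1 - x3) - y1 mod 7 = 6 * (2 - 4) - 6 = 3

2P = (4, 3)


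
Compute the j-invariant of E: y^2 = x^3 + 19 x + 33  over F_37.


Delta = -16(4 a^3 + 27 b^2) mod 37 = 36
-1728 * (4 a)^3 = -1728 * (4*19)^3 mod 37 = 14
j = 14 * 36^(-1) mod 37 = 23

j = 23 (mod 37)


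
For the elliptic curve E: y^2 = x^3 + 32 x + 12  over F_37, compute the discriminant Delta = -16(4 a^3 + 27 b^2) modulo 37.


4 a^3 + 27 b^2 = 4*32^3 + 27*12^2 = 131072 + 3888 = 134960
Delta = -16 * (134960) = -2159360
Delta mod 37 = 34

Delta = 34 (mod 37)


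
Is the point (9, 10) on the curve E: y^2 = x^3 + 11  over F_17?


Check whether y^2 = x^3 + 0 x + 11 (mod 17) for (x, y) = (9, 10).
LHS: y^2 = 10^2 mod 17 = 15
RHS: x^3 + 0 x + 11 = 9^3 + 0*9 + 11 mod 17 = 9
LHS != RHS

No, not on the curve


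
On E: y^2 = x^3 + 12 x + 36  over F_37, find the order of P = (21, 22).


Compute successive multiples of P until we hit O:
  1P = (21, 22)
  2P = (5, 6)
  3P = (12, 24)
  4P = (31, 9)
  5P = (10, 34)
  6P = (13, 13)
  7P = (6, 18)
  8P = (3, 5)
  ... (continuing to 46P)
  46P = O

ord(P) = 46


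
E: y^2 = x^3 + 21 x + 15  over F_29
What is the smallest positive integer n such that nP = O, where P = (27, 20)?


Compute successive multiples of P until we hit O:
  1P = (27, 20)
  2P = (13, 22)
  3P = (5, 10)
  4P = (2, 23)
  5P = (6, 3)
  6P = (20, 5)
  7P = (15, 14)
  8P = (9, 18)
  ... (continuing to 29P)
  29P = O

ord(P) = 29
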